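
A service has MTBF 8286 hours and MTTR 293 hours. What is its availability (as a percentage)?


Availability = MTBF / (MTBF + MTTR)
Availability = 8286 / (8286 + 293)
Availability = 8286 / 8579
Availability = 96.5847%

96.5847%


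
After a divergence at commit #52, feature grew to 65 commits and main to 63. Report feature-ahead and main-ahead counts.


Common ancestor: commit #52
feature commits after divergence: 65 - 52 = 13
main commits after divergence: 63 - 52 = 11
feature is 13 commits ahead of main
main is 11 commits ahead of feature

feature ahead: 13, main ahead: 11


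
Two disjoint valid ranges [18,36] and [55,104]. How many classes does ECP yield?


Valid ranges: [18,36] and [55,104]
Class 1: x < 18 — invalid
Class 2: 18 ≤ x ≤ 36 — valid
Class 3: 36 < x < 55 — invalid (gap between ranges)
Class 4: 55 ≤ x ≤ 104 — valid
Class 5: x > 104 — invalid
Total equivalence classes: 5

5 equivalence classes


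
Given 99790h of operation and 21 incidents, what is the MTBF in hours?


Formula: MTBF = Total operating time / Number of failures
MTBF = 99790 / 21
MTBF = 4751.9 hours

4751.9 hours


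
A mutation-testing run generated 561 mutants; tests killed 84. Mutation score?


Mutation score = killed / total * 100
Mutation score = 84 / 561 * 100
Mutation score = 14.97%

14.97%


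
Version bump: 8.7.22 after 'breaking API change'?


Current: 8.7.22
Change category: 'breaking API change' → major bump
SemVer rule: major bump → increment MAJOR, reset MINOR and PATCH to 0
New: 9.0.0

9.0.0


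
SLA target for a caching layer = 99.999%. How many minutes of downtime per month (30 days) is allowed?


Formula: allowed downtime = period * (100 - SLA) / 100
Period (month (30 days)) = 43200 minutes
Unavailability fraction = (100 - 99.999) / 100
Allowed downtime = 43200 * (100 - 99.999) / 100
Allowed downtime = 0.432 minutes

0.432 minutes


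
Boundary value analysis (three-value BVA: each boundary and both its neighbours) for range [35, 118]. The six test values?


Range: [35, 118]
Boundaries: just below min, min, min+1, max-1, max, just above max
Values: [34, 35, 36, 117, 118, 119]

[34, 35, 36, 117, 118, 119]


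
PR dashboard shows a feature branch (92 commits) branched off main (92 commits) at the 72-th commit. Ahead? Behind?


Common ancestor: commit #72
feature commits after divergence: 92 - 72 = 20
main commits after divergence: 92 - 72 = 20
feature is 20 commits ahead of main
main is 20 commits ahead of feature

feature ahead: 20, main ahead: 20


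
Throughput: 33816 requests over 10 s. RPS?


Formula: throughput = requests / seconds
throughput = 33816 / 10
throughput = 3381.6 requests/second

3381.6 requests/second


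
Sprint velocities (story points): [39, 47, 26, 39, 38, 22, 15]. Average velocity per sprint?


Formula: Avg velocity = Total points / Number of sprints
Points: [39, 47, 26, 39, 38, 22, 15]
Sum = 39 + 47 + 26 + 39 + 38 + 22 + 15 = 226
Avg velocity = 226 / 7 = 32.29 points/sprint

32.29 points/sprint


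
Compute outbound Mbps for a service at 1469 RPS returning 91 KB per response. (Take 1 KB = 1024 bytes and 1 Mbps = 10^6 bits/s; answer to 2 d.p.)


Formula: Mbps = payload_bytes * RPS * 8 / 1e6
Payload per request = 91 KB = 91 * 1024 = 93184 bytes
Total bytes/sec = 93184 * 1469 = 136887296
Total bits/sec = 136887296 * 8 = 1095098368
Mbps = 1095098368 / 1e6 = 1095.1

1095.1 Mbps


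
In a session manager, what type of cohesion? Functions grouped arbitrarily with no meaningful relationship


Reasoning: Worst: random grouping
Type: Coincidental cohesion

Coincidental cohesion


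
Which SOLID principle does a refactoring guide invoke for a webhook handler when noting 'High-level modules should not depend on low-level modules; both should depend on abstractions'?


This describes the Dependency Inversion Principle (DIP)

Dependency Inversion Principle (DIP)


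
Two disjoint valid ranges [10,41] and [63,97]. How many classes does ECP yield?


Valid ranges: [10,41] and [63,97]
Class 1: x < 10 — invalid
Class 2: 10 ≤ x ≤ 41 — valid
Class 3: 41 < x < 63 — invalid (gap between ranges)
Class 4: 63 ≤ x ≤ 97 — valid
Class 5: x > 97 — invalid
Total equivalence classes: 5

5 equivalence classes


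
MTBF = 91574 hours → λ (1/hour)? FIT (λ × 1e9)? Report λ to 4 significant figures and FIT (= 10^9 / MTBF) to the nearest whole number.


Formula: λ = 1 / MTBF; FIT = λ × 1e9 = 1e9 / MTBF
λ = 1 / 91574 ≈ 1.092e-05 failures/hour
FIT = 1e9 / 91574 ≈ 10920 failures per 1e9 hours (nearest whole number)

λ = 1.092e-05 /h, FIT = 10920


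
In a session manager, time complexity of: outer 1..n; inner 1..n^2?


Reasoning: n times n^2
Complexity: O(n^3)

O(n^3)


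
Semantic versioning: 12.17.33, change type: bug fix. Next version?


Current: 12.17.33
Change category: 'bug fix' → patch bump
SemVer rule: patch bump → increment PATCH (MAJOR and MINOR unchanged)
New: 12.17.34

12.17.34


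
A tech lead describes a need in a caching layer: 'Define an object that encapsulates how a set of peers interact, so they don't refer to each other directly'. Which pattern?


This matches the Mediator pattern

Mediator


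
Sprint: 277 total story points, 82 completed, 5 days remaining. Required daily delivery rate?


Formula: Required rate = Remaining points / Days left
Remaining = 277 - 82 = 195 points
Required rate = 195 / 5 = 39.0 points/day

39.0 points/day


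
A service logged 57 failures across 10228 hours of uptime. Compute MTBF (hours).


Formula: MTBF = Total operating time / Number of failures
MTBF = 10228 / 57
MTBF = 179.44 hours

179.44 hours


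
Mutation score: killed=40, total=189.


Mutation score = killed / total * 100
Mutation score = 40 / 189 * 100
Mutation score = 21.16%

21.16%


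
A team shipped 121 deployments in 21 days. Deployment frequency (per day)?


Formula: deployments per day = releases / days
= 121 / 21
= 5.762 deploys/day
(equivalently, 40.33 deploys/week)

5.762 deploys/day


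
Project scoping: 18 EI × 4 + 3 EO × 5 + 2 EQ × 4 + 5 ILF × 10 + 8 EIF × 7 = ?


UFP = EI*4 + EO*5 + EQ*4 + ILF*10 + EIF*7
UFP = 18*4 + 3*5 + 2*4 + 5*10 + 8*7
UFP = 72 + 15 + 8 + 50 + 56
UFP = 201

201


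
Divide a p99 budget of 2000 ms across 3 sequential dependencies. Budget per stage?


Formula: per_stage = total_budget / stages
per_stage = 2000 / 3
per_stage = 666.67 ms

666.67 ms


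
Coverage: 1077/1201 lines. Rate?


Coverage = covered / total * 100
Coverage = 1077 / 1201 * 100
Coverage = 89.68%

89.68%


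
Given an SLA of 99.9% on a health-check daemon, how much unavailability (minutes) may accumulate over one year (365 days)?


Formula: allowed downtime = period * (100 - SLA) / 100
Period (year (365 days)) = 525600 minutes
Unavailability fraction = (100 - 99.9) / 100
Allowed downtime = 525600 * (100 - 99.9) / 100
Allowed downtime = 525.6 minutes

525.6 minutes


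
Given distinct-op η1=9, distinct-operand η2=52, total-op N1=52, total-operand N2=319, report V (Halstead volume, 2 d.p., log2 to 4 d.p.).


Formula: V = N * log2(η), where N = N1 + N2 and η = η1 + η2
η = 9 + 52 = 61
N = 52 + 319 = 371
log2(61) ≈ 5.9307
V = 371 * 5.9307 = 2200.29

2200.29


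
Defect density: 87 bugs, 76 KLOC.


Defect density = defects / KLOC
Defect density = 87 / 76
Defect density = 1.145 defects/KLOC

1.145 defects/KLOC


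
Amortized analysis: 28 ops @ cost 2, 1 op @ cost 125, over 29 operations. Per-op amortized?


Formula: Amortized cost = Total cost / Operations
Total cost = (28 * 2) + (1 * 125)
Total cost = 56 + 125 = 181
Amortized = 181 / 29 = 6.2414

6.2414


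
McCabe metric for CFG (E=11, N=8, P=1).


Formula: V(G) = E - N + 2P
V(G) = 11 - 8 + 2*1
V(G) = 3 + 2
V(G) = 5

5


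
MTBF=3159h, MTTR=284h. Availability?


Availability = MTBF / (MTBF + MTTR)
Availability = 3159 / (3159 + 284)
Availability = 3159 / 3443
Availability = 91.7514%

91.7514%


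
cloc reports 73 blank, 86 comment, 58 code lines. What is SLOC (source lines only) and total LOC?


Total LOC = blank + comment + code
Total LOC = 73 + 86 + 58 = 217
SLOC (source only) = code = 58

Total LOC: 217, SLOC: 58


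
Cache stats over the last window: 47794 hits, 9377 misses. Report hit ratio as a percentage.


Formula: hit rate = hits / (hits + misses) * 100
hit rate = 47794 / (47794 + 9377) * 100
hit rate = 47794 / 57171 * 100
hit rate = 83.6%

83.6%


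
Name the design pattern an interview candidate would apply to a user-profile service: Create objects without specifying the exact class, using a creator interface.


This matches the Factory Method pattern

Factory Method


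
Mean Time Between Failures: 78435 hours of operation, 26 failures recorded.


Formula: MTBF = Total operating time / Number of failures
MTBF = 78435 / 26
MTBF = 3016.73 hours

3016.73 hours


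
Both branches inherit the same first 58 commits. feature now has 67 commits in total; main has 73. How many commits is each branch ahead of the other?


Common ancestor: commit #58
feature commits after divergence: 67 - 58 = 9
main commits after divergence: 73 - 58 = 15
feature is 9 commits ahead of main
main is 15 commits ahead of feature

feature ahead: 9, main ahead: 15


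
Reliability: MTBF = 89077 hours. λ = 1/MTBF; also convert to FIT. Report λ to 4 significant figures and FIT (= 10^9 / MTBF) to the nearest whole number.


Formula: λ = 1 / MTBF; FIT = λ × 1e9 = 1e9 / MTBF
λ = 1 / 89077 ≈ 1.123e-05 failures/hour
FIT = 1e9 / 89077 ≈ 11226 failures per 1e9 hours (nearest whole number)

λ = 1.123e-05 /h, FIT = 11226


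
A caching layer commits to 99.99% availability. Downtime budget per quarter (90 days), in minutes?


Formula: allowed downtime = period * (100 - SLA) / 100
Period (quarter (90 days)) = 129600 minutes
Unavailability fraction = (100 - 99.99) / 100
Allowed downtime = 129600 * (100 - 99.99) / 100
Allowed downtime = 12.96 minutes

12.96 minutes


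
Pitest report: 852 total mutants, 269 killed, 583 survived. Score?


Mutation score = killed / total * 100
Mutation score = 269 / 852 * 100
Mutation score = 31.57%

31.57%


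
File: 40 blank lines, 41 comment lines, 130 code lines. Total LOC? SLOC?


Total LOC = blank + comment + code
Total LOC = 40 + 41 + 130 = 211
SLOC (source only) = code = 130

Total LOC: 211, SLOC: 130


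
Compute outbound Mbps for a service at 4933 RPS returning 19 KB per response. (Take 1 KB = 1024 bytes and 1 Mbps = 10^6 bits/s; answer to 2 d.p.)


Formula: Mbps = payload_bytes * RPS * 8 / 1e6
Payload per request = 19 KB = 19 * 1024 = 19456 bytes
Total bytes/sec = 19456 * 4933 = 95976448
Total bits/sec = 95976448 * 8 = 767811584
Mbps = 767811584 / 1e6 = 767.81

767.81 Mbps


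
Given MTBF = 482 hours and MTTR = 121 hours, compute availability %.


Availability = MTBF / (MTBF + MTTR)
Availability = 482 / (482 + 121)
Availability = 482 / 603
Availability = 79.9337%

79.9337%


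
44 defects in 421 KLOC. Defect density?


Defect density = defects / KLOC
Defect density = 44 / 421
Defect density = 0.105 defects/KLOC

0.105 defects/KLOC


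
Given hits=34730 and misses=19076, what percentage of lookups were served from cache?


Formula: hit rate = hits / (hits + misses) * 100
hit rate = 34730 / (34730 + 19076) * 100
hit rate = 34730 / 53806 * 100
hit rate = 64.55%

64.55%


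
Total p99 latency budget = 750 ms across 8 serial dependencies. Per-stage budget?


Formula: per_stage = total_budget / stages
per_stage = 750 / 8
per_stage = 93.75 ms

93.75 ms


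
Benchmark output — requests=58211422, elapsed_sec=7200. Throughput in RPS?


Formula: throughput = requests / seconds
throughput = 58211422 / 7200
throughput = 8084.92 requests/second

8084.92 requests/second


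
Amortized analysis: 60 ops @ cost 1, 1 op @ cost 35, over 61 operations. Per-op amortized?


Formula: Amortized cost = Total cost / Operations
Total cost = (60 * 1) + (1 * 35)
Total cost = 60 + 35 = 95
Amortized = 95 / 61 = 1.5574

1.5574


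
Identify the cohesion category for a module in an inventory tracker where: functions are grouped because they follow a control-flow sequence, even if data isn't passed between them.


Reasoning: Grouped by order of execution within a routine, not by data flow
Type: Procedural cohesion

Procedural cohesion


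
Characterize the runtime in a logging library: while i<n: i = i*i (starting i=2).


Reasoning: squaring drives double-exponential growth; iterations ~ log log n
Complexity: O(log log n)

O(log log n)


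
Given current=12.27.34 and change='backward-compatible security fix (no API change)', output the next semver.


Current: 12.27.34
Change category: 'backward-compatible security fix (no API change)' → patch bump
SemVer rule: patch bump → increment PATCH (MAJOR and MINOR unchanged)
New: 12.27.35

12.27.35


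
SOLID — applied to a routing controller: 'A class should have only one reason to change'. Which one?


This describes the Single Responsibility Principle (SRP)

Single Responsibility Principle (SRP)


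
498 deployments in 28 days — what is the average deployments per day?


Formula: deployments per day = releases / days
= 498 / 28
= 17.786 deploys/day
(equivalently, 124.5 deploys/week)

17.786 deploys/day


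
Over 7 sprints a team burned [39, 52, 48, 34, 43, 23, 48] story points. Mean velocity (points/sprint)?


Formula: Avg velocity = Total points / Number of sprints
Points: [39, 52, 48, 34, 43, 23, 48]
Sum = 39 + 52 + 48 + 34 + 43 + 23 + 48 = 287
Avg velocity = 287 / 7 = 41.0 points/sprint

41.0 points/sprint


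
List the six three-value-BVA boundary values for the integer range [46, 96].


Range: [46, 96]
Boundaries: just below min, min, min+1, max-1, max, just above max
Values: [45, 46, 47, 95, 96, 97]

[45, 46, 47, 95, 96, 97]


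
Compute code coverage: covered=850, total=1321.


Coverage = covered / total * 100
Coverage = 850 / 1321 * 100
Coverage = 64.35%

64.35%


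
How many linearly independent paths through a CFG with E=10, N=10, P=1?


Formula: V(G) = E - N + 2P
V(G) = 10 - 10 + 2*1
V(G) = 0 + 2
V(G) = 2

2


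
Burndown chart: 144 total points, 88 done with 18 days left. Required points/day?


Formula: Required rate = Remaining points / Days left
Remaining = 144 - 88 = 56 points
Required rate = 56 / 18 = 3.11 points/day

3.11 points/day


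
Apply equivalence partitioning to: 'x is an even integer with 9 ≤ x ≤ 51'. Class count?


Constraint: even integers in [9, 51]
Class 1: x < 9 — out-of-range invalid
Class 2: x in [9,51] but odd — wrong type invalid
Class 3: x in [9,51] and even — valid
Class 4: x > 51 — out-of-range invalid
Total equivalence classes: 4

4 equivalence classes


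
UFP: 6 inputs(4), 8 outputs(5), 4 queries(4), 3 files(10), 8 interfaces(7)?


UFP = EI*4 + EO*5 + EQ*4 + ILF*10 + EIF*7
UFP = 6*4 + 8*5 + 4*4 + 3*10 + 8*7
UFP = 24 + 40 + 16 + 30 + 56
UFP = 166

166


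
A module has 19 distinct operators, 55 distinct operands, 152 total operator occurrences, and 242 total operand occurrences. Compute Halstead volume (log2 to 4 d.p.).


Formula: V = N * log2(η), where N = N1 + N2 and η = η1 + η2
η = 19 + 55 = 74
N = 152 + 242 = 394
log2(74) ≈ 6.2095
V = 394 * 6.2095 = 2446.54

2446.54


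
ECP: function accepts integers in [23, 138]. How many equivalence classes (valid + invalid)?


Valid range: [23, 138]
Class 1: x < 23 — invalid
Class 2: 23 ≤ x ≤ 138 — valid
Class 3: x > 138 — invalid
Total equivalence classes: 3

3 equivalence classes


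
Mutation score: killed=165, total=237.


Mutation score = killed / total * 100
Mutation score = 165 / 237 * 100
Mutation score = 69.62%

69.62%


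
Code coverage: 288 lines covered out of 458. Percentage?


Coverage = covered / total * 100
Coverage = 288 / 458 * 100
Coverage = 62.88%

62.88%


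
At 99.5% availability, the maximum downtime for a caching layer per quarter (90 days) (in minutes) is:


Formula: allowed downtime = period * (100 - SLA) / 100
Period (quarter (90 days)) = 129600 minutes
Unavailability fraction = (100 - 99.5) / 100
Allowed downtime = 129600 * (100 - 99.5) / 100
Allowed downtime = 648.0 minutes

648.0 minutes


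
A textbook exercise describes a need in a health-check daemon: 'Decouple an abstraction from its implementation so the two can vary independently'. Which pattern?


This matches the Bridge pattern

Bridge


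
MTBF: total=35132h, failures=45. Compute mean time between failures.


Formula: MTBF = Total operating time / Number of failures
MTBF = 35132 / 45
MTBF = 780.71 hours

780.71 hours


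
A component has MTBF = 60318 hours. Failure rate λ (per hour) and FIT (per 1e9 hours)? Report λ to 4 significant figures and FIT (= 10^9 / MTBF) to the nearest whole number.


Formula: λ = 1 / MTBF; FIT = λ × 1e9 = 1e9 / MTBF
λ = 1 / 60318 ≈ 1.658e-05 failures/hour
FIT = 1e9 / 60318 ≈ 16579 failures per 1e9 hours (nearest whole number)

λ = 1.658e-05 /h, FIT = 16579


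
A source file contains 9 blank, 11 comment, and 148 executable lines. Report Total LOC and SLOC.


Total LOC = blank + comment + code
Total LOC = 9 + 11 + 148 = 168
SLOC (source only) = code = 148

Total LOC: 168, SLOC: 148


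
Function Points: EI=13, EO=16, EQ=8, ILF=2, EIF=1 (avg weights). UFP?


UFP = EI*4 + EO*5 + EQ*4 + ILF*10 + EIF*7
UFP = 13*4 + 16*5 + 8*4 + 2*10 + 1*7
UFP = 52 + 80 + 32 + 20 + 7
UFP = 191

191


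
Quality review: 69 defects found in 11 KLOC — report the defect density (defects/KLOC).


Defect density = defects / KLOC
Defect density = 69 / 11
Defect density = 6.273 defects/KLOC

6.273 defects/KLOC


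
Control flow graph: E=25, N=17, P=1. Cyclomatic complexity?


Formula: V(G) = E - N + 2P
V(G) = 25 - 17 + 2*1
V(G) = 8 + 2
V(G) = 10

10


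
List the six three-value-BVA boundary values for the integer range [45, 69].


Range: [45, 69]
Boundaries: just below min, min, min+1, max-1, max, just above max
Values: [44, 45, 46, 68, 69, 70]

[44, 45, 46, 68, 69, 70]


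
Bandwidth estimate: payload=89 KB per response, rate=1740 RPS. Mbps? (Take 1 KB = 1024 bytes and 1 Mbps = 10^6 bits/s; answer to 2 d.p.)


Formula: Mbps = payload_bytes * RPS * 8 / 1e6
Payload per request = 89 KB = 89 * 1024 = 91136 bytes
Total bytes/sec = 91136 * 1740 = 158576640
Total bits/sec = 158576640 * 8 = 1268613120
Mbps = 1268613120 / 1e6 = 1268.61

1268.61 Mbps


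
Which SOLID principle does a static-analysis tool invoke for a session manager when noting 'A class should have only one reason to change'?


This describes the Single Responsibility Principle (SRP)

Single Responsibility Principle (SRP)


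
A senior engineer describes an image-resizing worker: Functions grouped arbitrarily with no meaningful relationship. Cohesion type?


Reasoning: Worst: random grouping
Type: Coincidental cohesion

Coincidental cohesion


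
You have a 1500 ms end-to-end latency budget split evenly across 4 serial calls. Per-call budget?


Formula: per_stage = total_budget / stages
per_stage = 1500 / 4
per_stage = 375.0 ms

375.0 ms


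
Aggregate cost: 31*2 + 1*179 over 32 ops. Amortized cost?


Formula: Amortized cost = Total cost / Operations
Total cost = (31 * 2) + (1 * 179)
Total cost = 62 + 179 = 241
Amortized = 241 / 32 = 7.5313

7.5313


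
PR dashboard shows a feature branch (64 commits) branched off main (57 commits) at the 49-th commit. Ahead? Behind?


Common ancestor: commit #49
feature commits after divergence: 64 - 49 = 15
main commits after divergence: 57 - 49 = 8
feature is 15 commits ahead of main
main is 8 commits ahead of feature

feature ahead: 15, main ahead: 8


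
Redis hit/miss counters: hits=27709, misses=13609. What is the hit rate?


Formula: hit rate = hits / (hits + misses) * 100
hit rate = 27709 / (27709 + 13609) * 100
hit rate = 27709 / 41318 * 100
hit rate = 67.06%

67.06%


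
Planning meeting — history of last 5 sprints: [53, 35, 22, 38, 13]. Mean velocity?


Formula: Avg velocity = Total points / Number of sprints
Points: [53, 35, 22, 38, 13]
Sum = 53 + 35 + 22 + 38 + 13 = 161
Avg velocity = 161 / 5 = 32.2 points/sprint

32.2 points/sprint


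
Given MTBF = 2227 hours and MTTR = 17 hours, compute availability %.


Availability = MTBF / (MTBF + MTTR)
Availability = 2227 / (2227 + 17)
Availability = 2227 / 2244
Availability = 99.2424%

99.2424%


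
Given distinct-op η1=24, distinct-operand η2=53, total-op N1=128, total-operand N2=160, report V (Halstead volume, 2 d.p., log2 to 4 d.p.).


Formula: V = N * log2(η), where N = N1 + N2 and η = η1 + η2
η = 24 + 53 = 77
N = 128 + 160 = 288
log2(77) ≈ 6.2668
V = 288 * 6.2668 = 1804.84

1804.84


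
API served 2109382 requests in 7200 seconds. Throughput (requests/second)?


Formula: throughput = requests / seconds
throughput = 2109382 / 7200
throughput = 292.97 requests/second

292.97 requests/second


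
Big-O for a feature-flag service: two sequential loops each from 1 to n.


Reasoning: sequential dominates: O(n) + O(n) = O(n)
Complexity: O(n)

O(n)


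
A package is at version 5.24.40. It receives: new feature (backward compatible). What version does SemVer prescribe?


Current: 5.24.40
Change category: 'new feature (backward compatible)' → minor bump
SemVer rule: minor bump → increment MINOR, reset PATCH to 0 (MAJOR unchanged)
New: 5.25.0

5.25.0


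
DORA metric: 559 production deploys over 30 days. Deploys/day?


Formula: deployments per day = releases / days
= 559 / 30
= 18.633 deploys/day
(equivalently, 130.43 deploys/week)

18.633 deploys/day


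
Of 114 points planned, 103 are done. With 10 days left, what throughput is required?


Formula: Required rate = Remaining points / Days left
Remaining = 114 - 103 = 11 points
Required rate = 11 / 10 = 1.1 points/day

1.1 points/day


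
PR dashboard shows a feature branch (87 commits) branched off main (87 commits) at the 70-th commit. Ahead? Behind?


Common ancestor: commit #70
feature commits after divergence: 87 - 70 = 17
main commits after divergence: 87 - 70 = 17
feature is 17 commits ahead of main
main is 17 commits ahead of feature

feature ahead: 17, main ahead: 17


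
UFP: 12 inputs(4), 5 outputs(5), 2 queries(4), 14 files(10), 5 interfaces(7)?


UFP = EI*4 + EO*5 + EQ*4 + ILF*10 + EIF*7
UFP = 12*4 + 5*5 + 2*4 + 14*10 + 5*7
UFP = 48 + 25 + 8 + 140 + 35
UFP = 256

256


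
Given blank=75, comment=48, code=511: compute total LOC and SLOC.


Total LOC = blank + comment + code
Total LOC = 75 + 48 + 511 = 634
SLOC (source only) = code = 511

Total LOC: 634, SLOC: 511


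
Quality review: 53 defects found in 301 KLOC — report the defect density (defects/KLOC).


Defect density = defects / KLOC
Defect density = 53 / 301
Defect density = 0.176 defects/KLOC

0.176 defects/KLOC


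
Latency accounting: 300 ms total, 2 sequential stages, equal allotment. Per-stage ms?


Formula: per_stage = total_budget / stages
per_stage = 300 / 2
per_stage = 150.0 ms

150.0 ms


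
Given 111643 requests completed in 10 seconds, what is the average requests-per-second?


Formula: throughput = requests / seconds
throughput = 111643 / 10
throughput = 11164.3 requests/second

11164.3 requests/second


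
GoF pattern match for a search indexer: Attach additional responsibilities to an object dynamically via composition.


This matches the Decorator pattern

Decorator


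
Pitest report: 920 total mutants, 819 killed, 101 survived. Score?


Mutation score = killed / total * 100
Mutation score = 819 / 920 * 100
Mutation score = 89.02%

89.02%


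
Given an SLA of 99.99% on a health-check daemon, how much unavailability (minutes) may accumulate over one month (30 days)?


Formula: allowed downtime = period * (100 - SLA) / 100
Period (month (30 days)) = 43200 minutes
Unavailability fraction = (100 - 99.99) / 100
Allowed downtime = 43200 * (100 - 99.99) / 100
Allowed downtime = 4.32 minutes

4.32 minutes


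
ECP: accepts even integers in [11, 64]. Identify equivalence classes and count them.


Constraint: even integers in [11, 64]
Class 1: x < 11 — out-of-range invalid
Class 2: x in [11,64] but odd — wrong type invalid
Class 3: x in [11,64] and even — valid
Class 4: x > 64 — out-of-range invalid
Total equivalence classes: 4

4 equivalence classes


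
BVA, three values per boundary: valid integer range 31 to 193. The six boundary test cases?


Range: [31, 193]
Boundaries: just below min, min, min+1, max-1, max, just above max
Values: [30, 31, 32, 192, 193, 194]

[30, 31, 32, 192, 193, 194]


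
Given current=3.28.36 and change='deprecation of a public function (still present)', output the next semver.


Current: 3.28.36
Change category: 'deprecation of a public function (still present)' → minor bump
SemVer rule: minor bump → increment MINOR, reset PATCH to 0 (MAJOR unchanged)
New: 3.29.0

3.29.0


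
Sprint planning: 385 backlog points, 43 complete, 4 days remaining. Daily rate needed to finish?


Formula: Required rate = Remaining points / Days left
Remaining = 385 - 43 = 342 points
Required rate = 342 / 4 = 85.5 points/day

85.5 points/day


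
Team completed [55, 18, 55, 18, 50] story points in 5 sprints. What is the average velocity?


Formula: Avg velocity = Total points / Number of sprints
Points: [55, 18, 55, 18, 50]
Sum = 55 + 18 + 55 + 18 + 50 = 196
Avg velocity = 196 / 5 = 39.2 points/sprint

39.2 points/sprint


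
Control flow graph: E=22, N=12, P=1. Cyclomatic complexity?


Formula: V(G) = E - N + 2P
V(G) = 22 - 12 + 2*1
V(G) = 10 + 2
V(G) = 12

12


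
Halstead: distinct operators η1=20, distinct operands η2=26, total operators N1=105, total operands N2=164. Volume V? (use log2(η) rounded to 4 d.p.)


Formula: V = N * log2(η), where N = N1 + N2 and η = η1 + η2
η = 20 + 26 = 46
N = 105 + 164 = 269
log2(46) ≈ 5.5236
V = 269 * 5.5236 = 1485.85

1485.85


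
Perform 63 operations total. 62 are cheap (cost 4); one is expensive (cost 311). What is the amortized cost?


Formula: Amortized cost = Total cost / Operations
Total cost = (62 * 4) + (1 * 311)
Total cost = 248 + 311 = 559
Amortized = 559 / 63 = 8.873

8.873


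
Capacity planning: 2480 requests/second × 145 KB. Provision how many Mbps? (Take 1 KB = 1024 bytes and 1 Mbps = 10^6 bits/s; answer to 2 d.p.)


Formula: Mbps = payload_bytes * RPS * 8 / 1e6
Payload per request = 145 KB = 145 * 1024 = 148480 bytes
Total bytes/sec = 148480 * 2480 = 368230400
Total bits/sec = 368230400 * 8 = 2945843200
Mbps = 2945843200 / 1e6 = 2945.84

2945.84 Mbps


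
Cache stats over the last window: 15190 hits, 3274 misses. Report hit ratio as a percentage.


Formula: hit rate = hits / (hits + misses) * 100
hit rate = 15190 / (15190 + 3274) * 100
hit rate = 15190 / 18464 * 100
hit rate = 82.27%

82.27%


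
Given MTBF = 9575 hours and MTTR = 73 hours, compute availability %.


Availability = MTBF / (MTBF + MTTR)
Availability = 9575 / (9575 + 73)
Availability = 9575 / 9648
Availability = 99.2434%

99.2434%


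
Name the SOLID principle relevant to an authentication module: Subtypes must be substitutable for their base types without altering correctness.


This describes the Liskov Substitution Principle (LSP)

Liskov Substitution Principle (LSP)


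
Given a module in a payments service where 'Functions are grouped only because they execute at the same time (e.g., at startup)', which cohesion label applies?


Reasoning: Related by timing only
Type: Temporal cohesion

Temporal cohesion


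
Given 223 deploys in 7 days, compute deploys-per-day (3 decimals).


Formula: deployments per day = releases / days
= 223 / 7
= 31.857 deploys/day
(equivalently, 223.0 deploys/week)

31.857 deploys/day


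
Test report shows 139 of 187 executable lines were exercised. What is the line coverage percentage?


Coverage = covered / total * 100
Coverage = 139 / 187 * 100
Coverage = 74.33%

74.33%


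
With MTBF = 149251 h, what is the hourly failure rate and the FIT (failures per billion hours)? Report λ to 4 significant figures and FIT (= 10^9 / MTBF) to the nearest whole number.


Formula: λ = 1 / MTBF; FIT = λ × 1e9 = 1e9 / MTBF
λ = 1 / 149251 ≈ 6.700e-06 failures/hour
FIT = 1e9 / 149251 ≈ 6700 failures per 1e9 hours (nearest whole number)

λ = 6.700e-06 /h, FIT = 6700


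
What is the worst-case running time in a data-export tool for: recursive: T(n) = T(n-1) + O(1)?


Reasoning: linear recursion with constant work per frame
Complexity: O(n)

O(n)


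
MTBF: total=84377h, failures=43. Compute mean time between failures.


Formula: MTBF = Total operating time / Number of failures
MTBF = 84377 / 43
MTBF = 1962.26 hours

1962.26 hours


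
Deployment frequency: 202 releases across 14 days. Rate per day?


Formula: deployments per day = releases / days
= 202 / 14
= 14.429 deploys/day
(equivalently, 101.0 deploys/week)

14.429 deploys/day


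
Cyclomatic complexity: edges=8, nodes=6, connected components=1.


Formula: V(G) = E - N + 2P
V(G) = 8 - 6 + 2*1
V(G) = 2 + 2
V(G) = 4

4


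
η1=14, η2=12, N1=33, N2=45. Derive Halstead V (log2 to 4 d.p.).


Formula: V = N * log2(η), where N = N1 + N2 and η = η1 + η2
η = 14 + 12 = 26
N = 33 + 45 = 78
log2(26) ≈ 4.7004
V = 78 * 4.7004 = 366.63

366.63


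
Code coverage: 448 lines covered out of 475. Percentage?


Coverage = covered / total * 100
Coverage = 448 / 475 * 100
Coverage = 94.32%

94.32%


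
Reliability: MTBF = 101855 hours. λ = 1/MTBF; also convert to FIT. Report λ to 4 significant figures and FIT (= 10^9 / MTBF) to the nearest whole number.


Formula: λ = 1 / MTBF; FIT = λ × 1e9 = 1e9 / MTBF
λ = 1 / 101855 ≈ 9.818e-06 failures/hour
FIT = 1e9 / 101855 ≈ 9818 failures per 1e9 hours (nearest whole number)

λ = 9.818e-06 /h, FIT = 9818


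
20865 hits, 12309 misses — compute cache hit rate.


Formula: hit rate = hits / (hits + misses) * 100
hit rate = 20865 / (20865 + 12309) * 100
hit rate = 20865 / 33174 * 100
hit rate = 62.9%

62.9%


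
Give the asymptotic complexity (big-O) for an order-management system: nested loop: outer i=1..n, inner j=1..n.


Reasoning: n iterations times n iterations
Complexity: O(n^2)

O(n^2)


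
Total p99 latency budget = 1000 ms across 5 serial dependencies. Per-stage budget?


Formula: per_stage = total_budget / stages
per_stage = 1000 / 5
per_stage = 200.0 ms

200.0 ms


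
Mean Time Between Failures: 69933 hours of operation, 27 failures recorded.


Formula: MTBF = Total operating time / Number of failures
MTBF = 69933 / 27
MTBF = 2590.11 hours

2590.11 hours


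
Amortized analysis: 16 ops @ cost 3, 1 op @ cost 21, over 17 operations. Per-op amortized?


Formula: Amortized cost = Total cost / Operations
Total cost = (16 * 3) + (1 * 21)
Total cost = 48 + 21 = 69
Amortized = 69 / 17 = 4.0588

4.0588


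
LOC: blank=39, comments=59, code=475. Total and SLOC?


Total LOC = blank + comment + code
Total LOC = 39 + 59 + 475 = 573
SLOC (source only) = code = 475

Total LOC: 573, SLOC: 475


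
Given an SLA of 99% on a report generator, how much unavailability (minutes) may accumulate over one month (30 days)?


Formula: allowed downtime = period * (100 - SLA) / 100
Period (month (30 days)) = 43200 minutes
Unavailability fraction = (100 - 99.0) / 100
Allowed downtime = 43200 * (100 - 99.0) / 100
Allowed downtime = 432.0 minutes

432.0 minutes


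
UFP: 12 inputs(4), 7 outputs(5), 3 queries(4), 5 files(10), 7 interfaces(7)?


UFP = EI*4 + EO*5 + EQ*4 + ILF*10 + EIF*7
UFP = 12*4 + 7*5 + 3*4 + 5*10 + 7*7
UFP = 48 + 35 + 12 + 50 + 49
UFP = 194

194


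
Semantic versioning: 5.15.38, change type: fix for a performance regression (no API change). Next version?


Current: 5.15.38
Change category: 'fix for a performance regression (no API change)' → patch bump
SemVer rule: patch bump → increment PATCH (MAJOR and MINOR unchanged)
New: 5.15.39

5.15.39


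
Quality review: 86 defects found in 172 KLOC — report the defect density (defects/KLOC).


Defect density = defects / KLOC
Defect density = 86 / 172
Defect density = 0.5 defects/KLOC

0.5 defects/KLOC


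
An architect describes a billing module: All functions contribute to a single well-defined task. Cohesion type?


Reasoning: Best: single purpose
Type: Functional cohesion

Functional cohesion


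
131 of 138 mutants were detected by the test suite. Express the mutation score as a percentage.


Mutation score = killed / total * 100
Mutation score = 131 / 138 * 100
Mutation score = 94.93%

94.93%


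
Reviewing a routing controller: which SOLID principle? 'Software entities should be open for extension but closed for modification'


This describes the Open/Closed Principle (OCP)

Open/Closed Principle (OCP)


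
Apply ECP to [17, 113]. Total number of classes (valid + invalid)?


Valid range: [17, 113]
Class 1: x < 17 — invalid
Class 2: 17 ≤ x ≤ 113 — valid
Class 3: x > 113 — invalid
Total equivalence classes: 3

3 equivalence classes


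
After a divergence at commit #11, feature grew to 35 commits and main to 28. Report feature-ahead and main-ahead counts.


Common ancestor: commit #11
feature commits after divergence: 35 - 11 = 24
main commits after divergence: 28 - 11 = 17
feature is 24 commits ahead of main
main is 17 commits ahead of feature

feature ahead: 24, main ahead: 17


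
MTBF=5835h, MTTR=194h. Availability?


Availability = MTBF / (MTBF + MTTR)
Availability = 5835 / (5835 + 194)
Availability = 5835 / 6029
Availability = 96.7822%

96.7822%


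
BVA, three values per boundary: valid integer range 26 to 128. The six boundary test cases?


Range: [26, 128]
Boundaries: just below min, min, min+1, max-1, max, just above max
Values: [25, 26, 27, 127, 128, 129]

[25, 26, 27, 127, 128, 129]


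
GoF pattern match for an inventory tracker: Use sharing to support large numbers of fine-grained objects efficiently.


This matches the Flyweight pattern

Flyweight


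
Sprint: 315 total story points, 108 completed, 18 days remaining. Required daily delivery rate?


Formula: Required rate = Remaining points / Days left
Remaining = 315 - 108 = 207 points
Required rate = 207 / 18 = 11.5 points/day

11.5 points/day


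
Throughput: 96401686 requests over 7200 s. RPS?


Formula: throughput = requests / seconds
throughput = 96401686 / 7200
throughput = 13389.12 requests/second

13389.12 requests/second


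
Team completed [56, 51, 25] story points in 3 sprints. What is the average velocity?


Formula: Avg velocity = Total points / Number of sprints
Points: [56, 51, 25]
Sum = 56 + 51 + 25 = 132
Avg velocity = 132 / 3 = 44.0 points/sprint

44.0 points/sprint


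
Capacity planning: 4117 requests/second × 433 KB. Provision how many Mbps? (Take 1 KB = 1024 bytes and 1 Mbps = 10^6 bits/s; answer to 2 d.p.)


Formula: Mbps = payload_bytes * RPS * 8 / 1e6
Payload per request = 433 KB = 433 * 1024 = 443392 bytes
Total bytes/sec = 443392 * 4117 = 1825444864
Total bits/sec = 1825444864 * 8 = 14603558912
Mbps = 14603558912 / 1e6 = 14603.56

14603.56 Mbps


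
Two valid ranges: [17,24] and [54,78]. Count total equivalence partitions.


Valid ranges: [17,24] and [54,78]
Class 1: x < 17 — invalid
Class 2: 17 ≤ x ≤ 24 — valid
Class 3: 24 < x < 54 — invalid (gap between ranges)
Class 4: 54 ≤ x ≤ 78 — valid
Class 5: x > 78 — invalid
Total equivalence classes: 5

5 equivalence classes


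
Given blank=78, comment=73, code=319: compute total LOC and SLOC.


Total LOC = blank + comment + code
Total LOC = 78 + 73 + 319 = 470
SLOC (source only) = code = 319

Total LOC: 470, SLOC: 319


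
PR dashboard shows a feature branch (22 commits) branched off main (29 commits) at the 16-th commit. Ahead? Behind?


Common ancestor: commit #16
feature commits after divergence: 22 - 16 = 6
main commits after divergence: 29 - 16 = 13
feature is 6 commits ahead of main
main is 13 commits ahead of feature

feature ahead: 6, main ahead: 13


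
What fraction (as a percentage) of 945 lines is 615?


Coverage = covered / total * 100
Coverage = 615 / 945 * 100
Coverage = 65.08%

65.08%


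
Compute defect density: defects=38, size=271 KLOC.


Defect density = defects / KLOC
Defect density = 38 / 271
Defect density = 0.14 defects/KLOC

0.14 defects/KLOC


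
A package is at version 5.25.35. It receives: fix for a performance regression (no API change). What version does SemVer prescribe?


Current: 5.25.35
Change category: 'fix for a performance regression (no API change)' → patch bump
SemVer rule: patch bump → increment PATCH (MAJOR and MINOR unchanged)
New: 5.25.36

5.25.36


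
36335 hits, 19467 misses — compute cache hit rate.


Formula: hit rate = hits / (hits + misses) * 100
hit rate = 36335 / (36335 + 19467) * 100
hit rate = 36335 / 55802 * 100
hit rate = 65.11%

65.11%


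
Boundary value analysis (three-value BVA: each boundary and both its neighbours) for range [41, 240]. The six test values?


Range: [41, 240]
Boundaries: just below min, min, min+1, max-1, max, just above max
Values: [40, 41, 42, 239, 240, 241]

[40, 41, 42, 239, 240, 241]


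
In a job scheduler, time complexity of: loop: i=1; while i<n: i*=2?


Reasoning: i doubles each step so iterations are log2(n)
Complexity: O(log n)

O(log n)


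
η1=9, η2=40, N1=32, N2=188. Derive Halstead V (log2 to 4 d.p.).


Formula: V = N * log2(η), where N = N1 + N2 and η = η1 + η2
η = 9 + 40 = 49
N = 32 + 188 = 220
log2(49) ≈ 5.6147
V = 220 * 5.6147 = 1235.23

1235.23


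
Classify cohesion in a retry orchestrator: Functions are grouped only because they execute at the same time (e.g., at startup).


Reasoning: Related by timing only
Type: Temporal cohesion

Temporal cohesion


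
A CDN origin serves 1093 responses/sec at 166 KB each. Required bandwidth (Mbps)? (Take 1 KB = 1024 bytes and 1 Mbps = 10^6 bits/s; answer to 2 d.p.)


Formula: Mbps = payload_bytes * RPS * 8 / 1e6
Payload per request = 166 KB = 166 * 1024 = 169984 bytes
Total bytes/sec = 169984 * 1093 = 185792512
Total bits/sec = 185792512 * 8 = 1486340096
Mbps = 1486340096 / 1e6 = 1486.34

1486.34 Mbps


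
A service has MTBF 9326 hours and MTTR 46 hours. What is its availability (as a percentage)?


Availability = MTBF / (MTBF + MTTR)
Availability = 9326 / (9326 + 46)
Availability = 9326 / 9372
Availability = 99.5092%

99.5092%


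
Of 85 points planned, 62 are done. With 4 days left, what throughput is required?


Formula: Required rate = Remaining points / Days left
Remaining = 85 - 62 = 23 points
Required rate = 23 / 4 = 5.75 points/day

5.75 points/day


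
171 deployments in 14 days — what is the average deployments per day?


Formula: deployments per day = releases / days
= 171 / 14
= 12.214 deploys/day
(equivalently, 85.5 deploys/week)

12.214 deploys/day


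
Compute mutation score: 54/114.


Mutation score = killed / total * 100
Mutation score = 54 / 114 * 100
Mutation score = 47.37%

47.37%


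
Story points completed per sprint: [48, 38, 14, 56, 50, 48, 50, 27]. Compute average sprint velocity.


Formula: Avg velocity = Total points / Number of sprints
Points: [48, 38, 14, 56, 50, 48, 50, 27]
Sum = 48 + 38 + 14 + 56 + 50 + 48 + 50 + 27 = 331
Avg velocity = 331 / 8 = 41.38 points/sprint

41.38 points/sprint


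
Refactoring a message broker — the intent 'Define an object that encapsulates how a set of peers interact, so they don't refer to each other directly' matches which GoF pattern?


This matches the Mediator pattern

Mediator
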